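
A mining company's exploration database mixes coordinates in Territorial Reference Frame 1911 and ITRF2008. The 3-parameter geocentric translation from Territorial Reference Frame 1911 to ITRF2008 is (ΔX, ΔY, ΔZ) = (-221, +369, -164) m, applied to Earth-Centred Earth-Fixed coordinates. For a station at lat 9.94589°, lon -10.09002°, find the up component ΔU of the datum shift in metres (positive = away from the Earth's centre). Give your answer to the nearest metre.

The local up (radial) axis is (cos φ cos λ, cos φ sin λ, sin φ), giving ΔU = -214.312 − 63.675 − 28.326 = -306.31 m.

ΔU = -306 m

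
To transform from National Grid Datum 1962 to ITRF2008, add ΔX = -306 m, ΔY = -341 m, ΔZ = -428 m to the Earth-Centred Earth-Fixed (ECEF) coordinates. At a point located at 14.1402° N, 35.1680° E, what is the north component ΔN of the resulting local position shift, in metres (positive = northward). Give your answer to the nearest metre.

ΔN = -306 m

At φ = 14.1402°, λ = 35.1680°: sin φ = 0.244295, cos φ = 0.969701, sin λ = 0.575976, cos λ = 0.817467.
ΔN = −sin φ cos λ·ΔX − sin φ sin λ·ΔY + cos φ·ΔZ = −(0.244295)(0.817467)(-306) − (0.244295)(0.575976)(-341) + (0.969701)(-428) = -305.94 m.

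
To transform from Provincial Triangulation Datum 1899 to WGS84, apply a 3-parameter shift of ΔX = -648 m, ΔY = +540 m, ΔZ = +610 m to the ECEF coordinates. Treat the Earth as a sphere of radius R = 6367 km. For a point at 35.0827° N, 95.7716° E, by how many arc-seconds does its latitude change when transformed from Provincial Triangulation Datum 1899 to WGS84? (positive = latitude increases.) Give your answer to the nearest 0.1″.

sin φ = 0.574758, cos φ = 0.818323, sin λ = 0.994931, cos λ = -0.100563.
North component: ΔN = −sin φ cos λ·ΔX − sin φ sin λ·ΔY + cos φ·ΔZ = −(0.574758)(-0.100563)(-648) − (0.574758)(0.994931)(540) + (0.818323)(610) = 152.93 m.
1° of latitude spans πR/180 = 111125 m, so Δφ = 152.93 / 111125 × 3600 = 4.954″.

Δφ = 5.0″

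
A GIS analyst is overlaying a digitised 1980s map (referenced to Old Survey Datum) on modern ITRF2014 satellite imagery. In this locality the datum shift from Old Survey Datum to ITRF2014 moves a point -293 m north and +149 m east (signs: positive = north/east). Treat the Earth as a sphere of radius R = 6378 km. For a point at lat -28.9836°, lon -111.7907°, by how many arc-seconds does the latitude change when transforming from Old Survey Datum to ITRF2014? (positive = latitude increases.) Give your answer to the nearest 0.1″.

On a sphere of radius R, 1 rad of latitude = R, so Δφ = ΔN / R = -293.0 / 6378000 = -4.5939e-05 rad = -9.476″.

Δφ = -9.5″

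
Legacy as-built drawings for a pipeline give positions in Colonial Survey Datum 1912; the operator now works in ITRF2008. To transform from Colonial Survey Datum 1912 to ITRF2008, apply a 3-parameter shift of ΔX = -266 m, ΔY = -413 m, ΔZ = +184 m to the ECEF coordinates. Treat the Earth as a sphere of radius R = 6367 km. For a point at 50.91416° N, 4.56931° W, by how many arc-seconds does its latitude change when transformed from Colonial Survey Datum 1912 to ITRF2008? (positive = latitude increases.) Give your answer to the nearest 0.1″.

sin φ = 0.776202, cos φ = 0.630484, sin λ = -0.079665, cos λ = 0.996822.
North component: ΔN = −sin φ cos λ·ΔX − sin φ sin λ·ΔY + cos φ·ΔZ = −(0.776202)(0.996822)(-266) − (0.776202)(-0.079665)(-413) + (0.630484)(184) = 296.28 m.
1° of latitude spans πR/180 = 111125 m, so Δφ = 296.28 / 111125 × 3600 = 9.598″.

Δφ = 9.6″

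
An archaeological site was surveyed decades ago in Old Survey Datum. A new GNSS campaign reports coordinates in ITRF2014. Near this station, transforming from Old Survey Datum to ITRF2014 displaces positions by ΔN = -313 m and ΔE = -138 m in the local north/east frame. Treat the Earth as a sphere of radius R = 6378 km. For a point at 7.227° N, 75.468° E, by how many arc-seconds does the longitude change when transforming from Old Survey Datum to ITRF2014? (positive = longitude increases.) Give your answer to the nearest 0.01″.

Δλ = -4.50″

At latitude 7.227°, cos φ = 0.992056.
One radian of longitude at latitude φ spans R cos φ, so Δλ = ΔE / (R cos φ) = -138.0 / (6378000 × 0.992056) = -2.1810e-05 rad = -4.499″.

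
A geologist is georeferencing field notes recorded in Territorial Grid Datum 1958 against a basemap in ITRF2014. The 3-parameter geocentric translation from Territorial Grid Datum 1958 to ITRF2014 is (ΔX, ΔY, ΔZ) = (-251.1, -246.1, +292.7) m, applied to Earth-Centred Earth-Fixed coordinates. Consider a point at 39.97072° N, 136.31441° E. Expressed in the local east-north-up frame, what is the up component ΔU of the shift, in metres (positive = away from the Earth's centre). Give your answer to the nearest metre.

ΔU = 197 m

At φ = 39.97072°, λ = 136.31441°: sin φ = 0.642396, cos φ = 0.766373, sin λ = 0.690701, cos λ = -0.723141.
ΔU = cos φ cos λ·ΔX + cos φ sin λ·ΔY + sin φ·ΔZ = (0.766373)(-0.723141)(-251.1) + (0.766373)(0.690701)(-246.1) + (0.642396)(292.7) = 196.92 m.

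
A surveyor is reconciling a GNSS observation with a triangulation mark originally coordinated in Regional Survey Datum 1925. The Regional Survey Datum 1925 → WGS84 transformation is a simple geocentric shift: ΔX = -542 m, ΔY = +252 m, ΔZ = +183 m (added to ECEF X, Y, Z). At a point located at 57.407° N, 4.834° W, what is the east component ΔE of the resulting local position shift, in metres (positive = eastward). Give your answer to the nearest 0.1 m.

At φ = 57.407°, λ = -4.834°: sin φ = 0.842518, cos φ = 0.538668, sin λ = -0.084269, cos λ = 0.996443.
ΔE = −sin λ·ΔX + cos λ·ΔY = −(-0.084269)·(-542) + (0.996443)·(252) = 205.43 m.

ΔE = 205.4 m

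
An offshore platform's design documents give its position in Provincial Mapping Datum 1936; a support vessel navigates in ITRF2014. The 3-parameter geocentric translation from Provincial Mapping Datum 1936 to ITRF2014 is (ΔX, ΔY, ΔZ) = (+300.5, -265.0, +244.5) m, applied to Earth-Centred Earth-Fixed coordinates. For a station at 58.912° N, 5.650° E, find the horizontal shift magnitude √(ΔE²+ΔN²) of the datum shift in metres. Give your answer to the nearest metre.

312 m

The local east axis at (φ, λ) is (−sin λ, cos λ, 0), so ΔE = −sin(5.650°)·300.5 + cos(5.650°)·(-265.0) = -293.30 m.
The local north axis is (−sin φ cos λ, −sin φ sin λ, cos φ), giving ΔN = -256.091 + 22.342 + 126.249 = -107.50 m.
Horizontal magnitude = √(ΔE² + ΔN²) = √((-293.30)² + (-107.50)²) = 312.38 m.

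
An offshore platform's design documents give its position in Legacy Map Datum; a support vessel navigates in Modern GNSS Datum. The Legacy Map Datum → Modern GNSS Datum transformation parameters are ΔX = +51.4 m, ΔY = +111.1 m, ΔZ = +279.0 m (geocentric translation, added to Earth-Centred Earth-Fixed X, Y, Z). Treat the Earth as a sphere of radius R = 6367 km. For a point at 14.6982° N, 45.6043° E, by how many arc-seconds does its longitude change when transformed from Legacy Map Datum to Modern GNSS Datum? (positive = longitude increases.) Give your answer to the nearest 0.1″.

Δλ = 1.4″

sin φ = 0.253728, cos φ = 0.967276, sin λ = 0.714525, cos λ = 0.699610.
East component: ΔE = −sin λ·ΔX + cos λ·ΔY = −(0.714525)(51.4) + (0.699610)(111.1) = 41.00 m.
1° of latitude spans πR/180 = 111125 m; at latitude φ, 1° of longitude spans that × cos φ = 107488.6 m, so Δλ = 41.00 / 107488.6 × 3600 = 1.373″.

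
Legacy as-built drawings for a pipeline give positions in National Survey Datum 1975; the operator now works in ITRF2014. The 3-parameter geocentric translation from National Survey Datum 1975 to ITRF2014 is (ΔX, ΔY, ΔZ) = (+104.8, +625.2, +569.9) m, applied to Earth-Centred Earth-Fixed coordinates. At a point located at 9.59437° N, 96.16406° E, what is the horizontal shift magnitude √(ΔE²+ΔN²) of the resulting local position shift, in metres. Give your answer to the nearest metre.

At φ = 9.59437°, λ = 96.16406°: sin φ = 0.166672, cos φ = 0.986012, sin λ = 0.994219, cos λ = -0.107376.
ΔE = −sin λ·ΔX + cos λ·ΔY = −(0.994219)·(104.8) + (-0.107376)·(625.2) = -171.33 m.
ΔN = −sin φ cos λ·ΔX − sin φ sin λ·ΔY + cos φ·ΔZ = −(0.166672)(-0.107376)(104.8) − (0.166672)(0.994219)(625.2) + (0.986012)(569.9) = 460.20 m.
Horizontal magnitude = √(ΔE² + ΔN²) = √((-171.33)² + 460.20²) = 491.06 m.

491 m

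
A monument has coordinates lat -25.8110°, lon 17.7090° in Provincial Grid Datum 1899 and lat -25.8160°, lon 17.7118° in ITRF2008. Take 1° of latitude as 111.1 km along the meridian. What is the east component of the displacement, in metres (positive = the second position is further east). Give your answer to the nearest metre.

Δφ = -25.8160° − -25.8110° = -0.0050°; Δλ = 17.7118° − 17.7090° = +0.0028°.
ΔN = Δφ × 111100 = -555.5 m; ΔE = Δλ × 111100 × cos(-25.8110°) = +0.0028 × 111100 × 0.900235 = 280.0 m.

ΔE = 280 m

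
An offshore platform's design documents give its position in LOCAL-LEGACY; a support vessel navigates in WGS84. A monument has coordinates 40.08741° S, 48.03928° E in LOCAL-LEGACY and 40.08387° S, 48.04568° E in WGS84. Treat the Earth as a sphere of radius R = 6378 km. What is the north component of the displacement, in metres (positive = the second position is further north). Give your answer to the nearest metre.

ΔN = 394 m

Δφ = -40.08387° − -40.08741° = +0.00354°; Δλ = 48.04568° − 48.03928° = +0.00640°.
1° along a meridian = πR/180 = 111317 m.
ΔN = Δφ × 111317 = 394.1 m; ΔE = Δλ × 111317 × cos(-40.08741°) = +0.00640 × 111317 × 0.765063 = 545.1 m.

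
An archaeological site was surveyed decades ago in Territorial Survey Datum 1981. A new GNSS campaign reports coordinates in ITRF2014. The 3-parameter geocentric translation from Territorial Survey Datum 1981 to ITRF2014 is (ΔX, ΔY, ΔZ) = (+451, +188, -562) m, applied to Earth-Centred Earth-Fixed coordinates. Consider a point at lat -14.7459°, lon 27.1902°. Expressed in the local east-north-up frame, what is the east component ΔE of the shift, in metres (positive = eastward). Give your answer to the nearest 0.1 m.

The local east axis at (φ, λ) is (−sin λ, cos λ, 0), so ΔE = −sin(27.1902°)·451 + cos(27.1902°)·188 = -38.86 m.

ΔE = -38.9 m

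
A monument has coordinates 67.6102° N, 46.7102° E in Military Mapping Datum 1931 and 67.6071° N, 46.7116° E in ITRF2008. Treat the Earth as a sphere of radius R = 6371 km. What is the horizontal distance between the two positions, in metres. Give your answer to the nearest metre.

Δφ = 67.6071° − 67.6102° = -0.0031°; Δλ = 46.7116° − 46.7102° = +0.0014°.
1° along a meridian = πR/180 = 111195 m.
ΔN = Δφ × 111195 = -344.7 m; ΔE = Δλ × 111195 × cos(67.6102°) = +0.0014 × 111195 × 0.380906 = 59.3 m.
Distance = √(ΔE² + ΔN²) = √(59.3² + (-344.7)²) = 349.8 m.

350 m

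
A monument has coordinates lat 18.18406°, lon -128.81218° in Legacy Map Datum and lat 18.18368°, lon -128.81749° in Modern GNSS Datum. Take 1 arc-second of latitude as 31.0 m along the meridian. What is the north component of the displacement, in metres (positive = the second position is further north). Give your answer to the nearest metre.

Δφ = 18.18368° − 18.18406° = -0.00038°; Δλ = -128.81749° − -128.81218° = -0.00531°.
1° of latitude = 3600 × 31.00 = 111600 m.
ΔN = Δφ × 111600 = -42.4 m; ΔE = Δλ × 111600 × cos(18.18406°) = -0.00531 × 111600 × 0.950059 = -563.0 m.

ΔN = -42 m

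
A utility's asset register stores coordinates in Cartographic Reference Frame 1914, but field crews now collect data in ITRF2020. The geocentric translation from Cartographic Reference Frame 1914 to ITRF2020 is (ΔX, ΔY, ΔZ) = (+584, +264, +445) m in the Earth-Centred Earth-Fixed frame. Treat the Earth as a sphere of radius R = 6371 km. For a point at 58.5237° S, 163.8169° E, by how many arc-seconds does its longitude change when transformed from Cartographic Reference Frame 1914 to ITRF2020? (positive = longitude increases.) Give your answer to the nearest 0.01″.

Δλ = -25.81″

sin φ = -0.852856, cos φ = 0.522146, sin λ = 0.278708, cos λ = -0.960376.
East component: ΔE = −sin λ·ΔX + cos λ·ΔY = −(0.278708)(584) + (-0.960376)(264) = -416.30 m.
1° of latitude spans πR/180 = 111195 m; at latitude φ, 1° of longitude spans that × cos φ = 58060.0 m, so Δλ = -416.30 / 58060.0 × 3600 = -25.813″.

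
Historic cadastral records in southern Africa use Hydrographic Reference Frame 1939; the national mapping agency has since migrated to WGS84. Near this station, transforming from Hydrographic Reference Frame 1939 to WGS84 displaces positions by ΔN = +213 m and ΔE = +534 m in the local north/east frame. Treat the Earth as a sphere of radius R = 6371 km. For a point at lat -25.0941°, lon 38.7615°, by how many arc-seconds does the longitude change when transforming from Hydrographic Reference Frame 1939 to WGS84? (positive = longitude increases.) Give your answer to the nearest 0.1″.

At latitude -25.0941°, cos φ = 0.905612.
One radian of longitude at latitude φ spans R cos φ, so Δλ = ΔE / (R cos φ) = 534.0 / (6371000 × 0.905612) = 9.2553e-05 rad = 19.090″.

Δλ = 19.1″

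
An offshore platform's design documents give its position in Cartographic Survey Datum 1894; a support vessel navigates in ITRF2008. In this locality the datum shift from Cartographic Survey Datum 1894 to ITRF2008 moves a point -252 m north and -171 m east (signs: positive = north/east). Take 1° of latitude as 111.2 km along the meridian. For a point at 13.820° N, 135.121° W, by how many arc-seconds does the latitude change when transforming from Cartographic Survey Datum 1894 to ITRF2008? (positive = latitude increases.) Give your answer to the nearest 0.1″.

1° of latitude = 111.2 km, so Δφ = -252.0 / 111200 = -0.0022662° = -8.158″.

Δφ = -8.2″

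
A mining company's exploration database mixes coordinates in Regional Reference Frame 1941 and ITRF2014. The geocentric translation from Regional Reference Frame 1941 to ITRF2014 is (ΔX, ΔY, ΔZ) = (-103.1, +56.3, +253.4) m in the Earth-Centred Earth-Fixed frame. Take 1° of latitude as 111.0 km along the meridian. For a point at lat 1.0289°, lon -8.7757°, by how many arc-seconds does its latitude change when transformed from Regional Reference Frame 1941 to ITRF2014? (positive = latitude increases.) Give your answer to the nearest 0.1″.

Δφ = 8.3″

sin φ = 0.017957, cos φ = 0.999839, sin λ = -0.152567, cos λ = 0.988293.
North component: ΔN = −sin φ cos λ·ΔX − sin φ sin λ·ΔY + cos φ·ΔZ = −(0.017957)(0.988293)(-103.1) − (0.017957)(-0.152567)(56.3) + (0.999839)(253.4) = 255.34 m.
1° of latitude spans 111000 m, so Δφ = 255.34 / 111000 × 3600 = 8.281″.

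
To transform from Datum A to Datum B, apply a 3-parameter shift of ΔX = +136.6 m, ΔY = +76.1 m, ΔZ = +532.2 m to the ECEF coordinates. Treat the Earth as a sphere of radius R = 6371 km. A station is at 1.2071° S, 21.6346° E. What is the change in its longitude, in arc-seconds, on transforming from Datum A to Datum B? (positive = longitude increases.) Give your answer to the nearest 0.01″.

Δλ = 0.66″

sin φ = -0.021066, cos φ = 0.999778, sin λ = 0.368686, cos λ = 0.929554.
East component: ΔE = −sin λ·ΔX + cos λ·ΔY = −(0.368686)(136.6) + (0.929554)(76.1) = 20.38 m.
1° of latitude spans πR/180 = 111195 m; at latitude φ, 1° of longitude spans that × cos φ = 111170.3 m, so Δλ = 20.38 / 111170.3 × 3600 = 0.660″.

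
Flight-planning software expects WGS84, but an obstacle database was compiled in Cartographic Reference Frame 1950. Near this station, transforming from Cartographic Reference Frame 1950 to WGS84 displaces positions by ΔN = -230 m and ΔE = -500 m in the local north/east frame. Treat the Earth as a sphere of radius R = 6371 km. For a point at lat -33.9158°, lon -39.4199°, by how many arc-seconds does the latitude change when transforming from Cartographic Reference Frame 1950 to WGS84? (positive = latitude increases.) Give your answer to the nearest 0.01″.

On a sphere of radius R, 1 rad of latitude = R, so Δφ = ΔN / R = -230.0 / 6371000 = -3.6101e-05 rad = -7.446″.

Δφ = -7.45″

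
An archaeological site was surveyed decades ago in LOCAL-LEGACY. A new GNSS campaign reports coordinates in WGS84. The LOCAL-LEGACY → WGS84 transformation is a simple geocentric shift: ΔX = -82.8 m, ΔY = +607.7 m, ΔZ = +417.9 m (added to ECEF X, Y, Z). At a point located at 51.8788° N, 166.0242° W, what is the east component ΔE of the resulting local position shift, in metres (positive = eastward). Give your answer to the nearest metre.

ΔE = -610 m

The local east axis at (φ, λ) is (−sin λ, cos λ, 0), so ΔE = −sin(-166.0242°)·(-82.8) + cos(-166.0242°)·607.7 = -609.71 m.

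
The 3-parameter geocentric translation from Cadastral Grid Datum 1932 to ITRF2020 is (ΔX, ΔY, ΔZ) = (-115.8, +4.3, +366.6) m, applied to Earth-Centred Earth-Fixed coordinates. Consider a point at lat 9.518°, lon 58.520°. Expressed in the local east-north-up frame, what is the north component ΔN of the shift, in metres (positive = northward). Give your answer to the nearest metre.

The local north axis is (−sin φ cos λ, −sin φ sin λ, cos φ), giving ΔN = 9.999 − 0.606 + 361.553 = 370.95 m.

ΔN = 371 m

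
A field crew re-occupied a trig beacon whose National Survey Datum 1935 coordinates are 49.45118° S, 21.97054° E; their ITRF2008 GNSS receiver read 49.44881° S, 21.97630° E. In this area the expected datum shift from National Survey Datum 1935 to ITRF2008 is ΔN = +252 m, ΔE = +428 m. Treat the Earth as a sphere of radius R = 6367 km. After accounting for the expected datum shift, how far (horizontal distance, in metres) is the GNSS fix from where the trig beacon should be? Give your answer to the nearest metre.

16 m

Observed coordinate differences: Δφ = +0.00237°, Δλ = +0.00576°.
Converting to metres (1° lat = 111125 m, cos φ = 0.650096): observed ΔN = 263.4 m, observed ΔE = 416.1 m.
Subtracting the expected shift leaves a residual of 263.4 − (252) = 11.4 m north and 416.1 − (428) = -11.9 m east.
Residual distance = √(11.4² + (-11.9)²) = 16.4 m.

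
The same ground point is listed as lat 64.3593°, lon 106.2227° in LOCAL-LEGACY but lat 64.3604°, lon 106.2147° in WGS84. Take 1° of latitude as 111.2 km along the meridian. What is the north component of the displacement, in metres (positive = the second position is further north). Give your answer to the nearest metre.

Δφ = 64.3604° − 64.3593° = +0.0011°; Δλ = 106.2147° − 106.2227° = -0.0080°.
ΔN = Δφ × 111200 = 122.3 m; ΔE = Δλ × 111200 × cos(64.3593°) = -0.0080 × 111200 × 0.432726 = -385.0 m.

ΔN = 122 m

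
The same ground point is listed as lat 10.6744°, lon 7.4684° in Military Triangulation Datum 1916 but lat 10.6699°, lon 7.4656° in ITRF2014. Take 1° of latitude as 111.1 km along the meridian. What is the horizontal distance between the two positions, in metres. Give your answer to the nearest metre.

Δφ = 10.6699° − 10.6744° = -0.0045°; Δλ = 7.4656° − 7.4684° = -0.0028°.
ΔN = Δφ × 111100 = -500.0 m; ΔE = Δλ × 111100 × cos(10.6744°) = -0.0028 × 111100 × 0.982696 = -305.7 m.
Distance = √(ΔE² + ΔN²) = √((-305.7)² + (-500.0)²) = 586.0 m.

586 m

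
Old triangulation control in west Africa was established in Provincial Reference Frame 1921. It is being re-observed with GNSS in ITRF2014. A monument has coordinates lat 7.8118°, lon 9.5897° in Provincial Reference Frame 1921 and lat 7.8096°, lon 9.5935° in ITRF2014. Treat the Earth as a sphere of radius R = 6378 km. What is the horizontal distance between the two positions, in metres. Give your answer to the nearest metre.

Δφ = 7.8096° − 7.8118° = -0.0022°; Δλ = 9.5935° − 9.5897° = +0.0038°.
1° along a meridian = πR/180 = 111317 m.
ΔN = Δφ × 111317 = -244.9 m; ΔE = Δλ × 111317 × cos(7.8118°) = +0.0038 × 111317 × 0.990720 = 419.1 m.
Distance = √(ΔE² + ΔN²) = √(419.1² + (-244.9)²) = 485.4 m.

485 m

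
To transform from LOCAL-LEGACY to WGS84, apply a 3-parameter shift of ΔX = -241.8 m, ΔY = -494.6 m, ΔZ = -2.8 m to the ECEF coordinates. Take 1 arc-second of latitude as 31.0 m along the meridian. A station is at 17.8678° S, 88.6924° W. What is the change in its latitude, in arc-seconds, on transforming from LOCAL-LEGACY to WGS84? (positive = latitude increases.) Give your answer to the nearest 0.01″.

sin φ = -0.306822, cos φ = 0.951767, sin λ = -0.999740, cos λ = 0.022820.
North component: ΔN = −sin φ cos λ·ΔX − sin φ sin λ·ΔY + cos φ·ΔZ = −(-0.306822)(0.022820)(-241.8) − (-0.306822)(-0.999740)(-494.6) + (0.951767)(-2.8) = 147.36 m.
1° of latitude spans 3600 × 31.00 = 111600 m, so Δφ = 147.36 / 111600 × 3600 = 4.753″.

Δφ = 4.75″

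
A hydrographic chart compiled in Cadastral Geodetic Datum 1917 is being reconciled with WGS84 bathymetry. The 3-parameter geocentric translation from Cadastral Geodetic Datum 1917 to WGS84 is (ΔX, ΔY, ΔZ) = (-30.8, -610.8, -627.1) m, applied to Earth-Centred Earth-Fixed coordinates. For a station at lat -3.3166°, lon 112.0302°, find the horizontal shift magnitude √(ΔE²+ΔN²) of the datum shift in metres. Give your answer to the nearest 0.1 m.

706.8 m

At φ = -3.3166°, λ = 112.0302°: sin φ = -0.057853, cos φ = 0.998325, sin λ = 0.926986, cos λ = -0.375095.
ΔE = −sin λ·ΔX + cos λ·ΔY = −(0.926986)·(-30.8) + (-0.375095)·(-610.8) = 257.66 m.
ΔN = −sin φ cos λ·ΔX − sin φ sin λ·ΔY + cos φ·ΔZ = −(-0.057853)(-0.375095)(-30.8) − (-0.057853)(0.926986)(-610.8) + (0.998325)(-627.1) = -658.14 m.
Horizontal magnitude = √(ΔE² + ΔN²) = √(257.66² + (-658.14)²) = 706.78 m.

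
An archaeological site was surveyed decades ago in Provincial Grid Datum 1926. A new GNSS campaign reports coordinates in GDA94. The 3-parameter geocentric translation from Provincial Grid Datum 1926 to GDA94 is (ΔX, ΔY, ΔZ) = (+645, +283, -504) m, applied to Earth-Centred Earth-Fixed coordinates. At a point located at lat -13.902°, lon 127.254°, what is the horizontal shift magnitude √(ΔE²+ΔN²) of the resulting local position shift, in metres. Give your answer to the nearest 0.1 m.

The local east axis at (φ, λ) is (−sin λ, cos λ, 0), so ΔE = −sin(127.254°)·645 + cos(127.254°)·283 = -684.71 m.
The local north axis is (−sin φ cos λ, −sin φ sin λ, cos φ), giving ΔN = -93.810 + 54.121 − 489.237 = -528.93 m.
Horizontal magnitude = √(ΔE² + ΔN²) = √((-684.71)² + (-528.93)²) = 865.21 m.

865.2 m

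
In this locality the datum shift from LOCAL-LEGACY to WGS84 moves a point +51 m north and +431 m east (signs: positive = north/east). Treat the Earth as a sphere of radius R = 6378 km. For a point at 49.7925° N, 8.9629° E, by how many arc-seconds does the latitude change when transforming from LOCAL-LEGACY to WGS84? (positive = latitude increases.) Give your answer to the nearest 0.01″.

Δφ = 1.65″

On a sphere of radius R, 1 rad of latitude = R, so Δφ = ΔN / R = 51.0 / 6378000 = 7.9962e-06 rad = 1.649″.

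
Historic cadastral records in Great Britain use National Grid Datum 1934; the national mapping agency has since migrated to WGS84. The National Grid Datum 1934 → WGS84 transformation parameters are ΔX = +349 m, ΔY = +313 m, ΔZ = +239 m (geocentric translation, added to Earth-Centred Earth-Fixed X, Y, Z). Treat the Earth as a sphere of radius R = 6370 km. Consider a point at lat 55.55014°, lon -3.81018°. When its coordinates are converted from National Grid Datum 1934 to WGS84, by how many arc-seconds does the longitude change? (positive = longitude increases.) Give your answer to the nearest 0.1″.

sin φ = 0.824622, cos φ = 0.565685, sin λ = -0.066451, cos λ = 0.997790.
East component: ΔE = −sin λ·ΔX + cos λ·ΔY = −(-0.066451)(349) + (0.997790)(313) = 335.50 m.
1° of latitude spans πR/180 = 111177 m; at latitude φ, 1° of longitude spans that × cos φ = 62891.4 m, so Δλ = 335.50 / 62891.4 × 3600 = 19.205″.

Δλ = 19.2″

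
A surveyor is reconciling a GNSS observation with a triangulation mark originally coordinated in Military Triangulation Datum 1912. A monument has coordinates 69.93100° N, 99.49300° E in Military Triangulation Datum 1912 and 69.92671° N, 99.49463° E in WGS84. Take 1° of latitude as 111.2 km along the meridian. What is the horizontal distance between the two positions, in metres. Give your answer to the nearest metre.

Δφ = 69.92671° − 69.93100° = -0.00429°; Δλ = 99.49463° − 99.49300° = +0.00163°.
ΔN = Δφ × 111200 = -477.0 m; ΔE = Δλ × 111200 × cos(69.93100°) = +0.00163 × 111200 × 0.343152 = 62.2 m.
Distance = √(ΔE² + ΔN²) = √(62.2² + (-477.0)²) = 481.1 m.

481 m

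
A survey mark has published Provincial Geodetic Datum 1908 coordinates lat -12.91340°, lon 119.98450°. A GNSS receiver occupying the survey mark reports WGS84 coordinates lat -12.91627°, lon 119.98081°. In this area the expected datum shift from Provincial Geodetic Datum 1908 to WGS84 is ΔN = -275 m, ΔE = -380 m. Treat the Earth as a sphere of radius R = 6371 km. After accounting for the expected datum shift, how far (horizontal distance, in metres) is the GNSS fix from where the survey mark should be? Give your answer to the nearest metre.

Observed coordinate differences: Δφ = -0.00287°, Δλ = -0.00369°.
Converting to metres (1° lat = 111195 m, cos φ = 0.974709): observed ΔN = -319.1 m, observed ΔE = -399.9 m.
Subtracting the expected shift leaves a residual of -319.1 − (-275) = -44.1 m north and -399.9 − (-380) = -19.9 m east.
Residual distance = √((-44.1)² + (-19.9)²) = 48.4 m.

48 m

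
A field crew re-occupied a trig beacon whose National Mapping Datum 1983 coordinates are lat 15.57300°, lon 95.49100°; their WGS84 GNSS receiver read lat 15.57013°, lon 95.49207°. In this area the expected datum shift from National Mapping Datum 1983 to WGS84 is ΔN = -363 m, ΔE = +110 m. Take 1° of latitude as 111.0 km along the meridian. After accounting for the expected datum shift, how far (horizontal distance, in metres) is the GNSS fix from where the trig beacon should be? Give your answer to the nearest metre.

45 m

Observed coordinate differences: Δφ = -0.00287°, Δλ = +0.00107°.
Converting to metres (1° lat = 111000 m, cos φ = 0.963289): observed ΔN = -318.6 m, observed ΔE = 114.4 m.
Subtracting the expected shift leaves a residual of -318.6 − (-363) = 44.4 m north and 114.4 − (110) = 4.4 m east.
Residual distance = √(44.4² + 4.4²) = 44.6 m.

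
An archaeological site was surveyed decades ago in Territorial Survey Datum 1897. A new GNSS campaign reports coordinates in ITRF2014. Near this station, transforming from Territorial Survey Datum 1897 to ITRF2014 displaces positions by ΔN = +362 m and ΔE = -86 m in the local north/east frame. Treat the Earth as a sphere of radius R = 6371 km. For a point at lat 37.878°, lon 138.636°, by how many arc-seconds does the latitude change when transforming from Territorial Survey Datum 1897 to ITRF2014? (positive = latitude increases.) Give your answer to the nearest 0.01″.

Δφ = 11.72″

On a sphere of radius R, 1 rad of latitude = R, so Δφ = ΔN / R = 362.0 / 6371000 = 5.6820e-05 rad = 11.720″.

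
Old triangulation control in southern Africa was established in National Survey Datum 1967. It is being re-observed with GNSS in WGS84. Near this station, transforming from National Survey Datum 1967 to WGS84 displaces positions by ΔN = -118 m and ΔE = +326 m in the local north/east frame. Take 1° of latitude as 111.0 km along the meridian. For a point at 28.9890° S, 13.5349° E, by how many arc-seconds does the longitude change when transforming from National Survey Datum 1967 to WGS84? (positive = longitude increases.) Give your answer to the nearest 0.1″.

At latitude -28.9890°, cos φ = 0.874713.
1° of longitude at this latitude = 111.0 × cos φ = 97.09 km, so Δλ = 326.0 / 97093.1 = 0.0033576° = 12.087″.

Δλ = 12.1″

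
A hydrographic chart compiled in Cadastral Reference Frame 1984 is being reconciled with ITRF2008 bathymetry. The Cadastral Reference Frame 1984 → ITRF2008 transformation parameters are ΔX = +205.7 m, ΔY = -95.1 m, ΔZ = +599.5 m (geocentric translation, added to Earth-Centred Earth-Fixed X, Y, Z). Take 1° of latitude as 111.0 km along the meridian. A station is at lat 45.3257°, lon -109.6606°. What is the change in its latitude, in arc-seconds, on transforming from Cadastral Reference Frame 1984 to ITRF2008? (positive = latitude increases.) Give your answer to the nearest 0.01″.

sin φ = 0.711115, cos φ = 0.703076, sin λ = -0.941702, cos λ = -0.336448.
North component: ΔN = −sin φ cos λ·ΔX − sin φ sin λ·ΔY + cos φ·ΔZ = −(0.711115)(-0.336448)(205.7) − (0.711115)(-0.941702)(-95.1) + (0.703076)(599.5) = 407.02 m.
1° of latitude spans 111000 m, so Δφ = 407.02 / 111000 × 3600 = 13.201″.

Δφ = 13.20″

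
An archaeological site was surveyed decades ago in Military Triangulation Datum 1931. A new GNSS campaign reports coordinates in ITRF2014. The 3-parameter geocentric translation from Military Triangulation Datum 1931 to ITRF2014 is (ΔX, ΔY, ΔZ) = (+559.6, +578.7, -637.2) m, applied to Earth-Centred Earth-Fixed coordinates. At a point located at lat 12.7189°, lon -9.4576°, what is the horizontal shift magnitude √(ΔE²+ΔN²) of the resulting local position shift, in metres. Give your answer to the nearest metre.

The local east axis at (φ, λ) is (−sin λ, cos λ, 0), so ΔE = −sin(-9.4576°)·559.6 + cos(-9.4576°)·578.7 = 662.79 m.
The local north axis is (−sin φ cos λ, −sin φ sin λ, cos φ), giving ΔN = -121.531 + 20.936 − 621.564 = -722.16 m.
Horizontal magnitude = √(ΔE² + ΔN²) = √(662.79² + (-722.16)²) = 980.20 m.

980 m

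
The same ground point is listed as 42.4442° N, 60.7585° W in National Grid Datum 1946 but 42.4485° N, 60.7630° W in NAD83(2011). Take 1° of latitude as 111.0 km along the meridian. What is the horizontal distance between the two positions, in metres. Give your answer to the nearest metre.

603 m

Δφ = 42.4485° − 42.4442° = +0.0043°; Δλ = -60.7630° − -60.7585° = -0.0045°.
ΔN = Δφ × 111000 = 477.3 m; ΔE = Δλ × 111000 × cos(42.4442°) = -0.0045 × 111000 × 0.737935 = -368.6 m.
Distance = √(ΔE² + ΔN²) = √((-368.6)² + 477.3²) = 603.1 m.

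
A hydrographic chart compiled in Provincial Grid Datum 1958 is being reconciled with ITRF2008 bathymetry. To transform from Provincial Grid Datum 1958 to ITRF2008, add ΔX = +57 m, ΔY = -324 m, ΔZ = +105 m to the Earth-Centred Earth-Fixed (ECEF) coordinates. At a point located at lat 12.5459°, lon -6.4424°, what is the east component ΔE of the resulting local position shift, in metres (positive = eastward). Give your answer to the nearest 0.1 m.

At φ = 12.5459°, λ = -6.4424°: sin φ = 0.217222, cos φ = 0.976122, sin λ = -0.112204, cos λ = 0.993685.
ΔE = −sin λ·ΔX + cos λ·ΔY = −(-0.112204)·(57) + (0.993685)·(-324) = -315.56 m.

ΔE = -315.6 m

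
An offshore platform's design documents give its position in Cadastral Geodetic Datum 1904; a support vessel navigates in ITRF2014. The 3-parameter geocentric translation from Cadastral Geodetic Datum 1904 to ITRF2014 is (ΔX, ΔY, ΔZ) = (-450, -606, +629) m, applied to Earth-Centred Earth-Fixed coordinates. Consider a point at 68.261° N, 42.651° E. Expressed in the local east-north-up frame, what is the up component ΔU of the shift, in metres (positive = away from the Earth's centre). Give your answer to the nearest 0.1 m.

At φ = 68.261°, λ = 42.651°: sin φ = 0.928881, cos φ = 0.370379, sin λ = 0.677531, cos λ = 0.735494.
ΔU = cos φ cos λ·ΔX + cos φ sin λ·ΔY + sin φ·ΔZ = (0.370379)(0.735494)(-450) + (0.370379)(0.677531)(-606) + (0.928881)(629) = 309.61 m.

ΔU = 309.6 m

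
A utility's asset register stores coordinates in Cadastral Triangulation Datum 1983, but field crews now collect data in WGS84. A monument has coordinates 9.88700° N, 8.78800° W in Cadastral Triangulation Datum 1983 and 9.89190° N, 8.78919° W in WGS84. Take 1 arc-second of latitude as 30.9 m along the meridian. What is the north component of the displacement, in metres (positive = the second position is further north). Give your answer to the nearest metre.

Δφ = 9.89190° − 9.88700° = +0.00490°; Δλ = -8.78919° − -8.78800° = -0.00119°.
1° of latitude = 3600 × 30.90 = 111240 m.
ΔN = Δφ × 111240 = 545.1 m; ΔE = Δλ × 111240 × cos(9.88700°) = -0.00119 × 111240 × 0.985148 = -130.4 m.

ΔN = 545 m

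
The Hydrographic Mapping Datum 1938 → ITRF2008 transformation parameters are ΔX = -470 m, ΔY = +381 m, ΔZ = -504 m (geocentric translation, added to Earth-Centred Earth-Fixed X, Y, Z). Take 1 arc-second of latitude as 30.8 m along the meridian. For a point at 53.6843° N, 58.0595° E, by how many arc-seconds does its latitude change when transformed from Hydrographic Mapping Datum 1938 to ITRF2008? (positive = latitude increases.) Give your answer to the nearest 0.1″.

sin φ = 0.805766, cos φ = 0.592234, sin λ = 0.848598, cos λ = 0.529038.
North component: ΔN = −sin φ cos λ·ΔX − sin φ sin λ·ΔY + cos φ·ΔZ = −(0.805766)(0.529038)(-470) − (0.805766)(0.848598)(381) + (0.592234)(-504) = -358.65 m.
1° of latitude spans 3600 × 30.80 = 110880 m, so Δφ = -358.65 / 110880 × 3600 = -11.645″.

Δφ = -11.6″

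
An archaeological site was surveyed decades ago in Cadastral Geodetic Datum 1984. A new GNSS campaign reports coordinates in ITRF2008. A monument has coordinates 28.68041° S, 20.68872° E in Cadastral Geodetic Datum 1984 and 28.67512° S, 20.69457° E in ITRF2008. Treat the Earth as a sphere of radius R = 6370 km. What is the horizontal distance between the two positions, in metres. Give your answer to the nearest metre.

819 m

Δφ = -28.67512° − -28.68041° = +0.00529°; Δλ = 20.69457° − 20.68872° = +0.00585°.
1° along a meridian = πR/180 = 111177 m.
ΔN = Δφ × 111177 = 588.1 m; ΔE = Δλ × 111177 × cos(-28.68041°) = +0.00585 × 111177 × 0.877310 = 570.6 m.
Distance = √(ΔE² + ΔN²) = √(570.6² + 588.1²) = 819.4 m.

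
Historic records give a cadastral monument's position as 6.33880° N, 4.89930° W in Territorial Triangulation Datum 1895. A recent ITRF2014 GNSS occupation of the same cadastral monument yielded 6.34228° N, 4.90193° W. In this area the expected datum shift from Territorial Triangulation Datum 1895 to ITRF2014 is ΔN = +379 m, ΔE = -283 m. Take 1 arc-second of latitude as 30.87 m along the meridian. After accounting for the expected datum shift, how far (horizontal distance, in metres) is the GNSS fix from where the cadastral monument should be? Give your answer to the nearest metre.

Observed coordinate differences: Δφ = +0.00348°, Δλ = -0.00263°.
Converting to metres (1° lat = 111132 m, cos φ = 0.993886): observed ΔN = 386.7 m, observed ΔE = -290.5 m.
Subtracting the expected shift leaves a residual of 386.7 − (379) = 7.7 m north and -290.5 − (-283) = -7.5 m east.
Residual distance = √(7.7² + (-7.5)²) = 10.8 m.

11 m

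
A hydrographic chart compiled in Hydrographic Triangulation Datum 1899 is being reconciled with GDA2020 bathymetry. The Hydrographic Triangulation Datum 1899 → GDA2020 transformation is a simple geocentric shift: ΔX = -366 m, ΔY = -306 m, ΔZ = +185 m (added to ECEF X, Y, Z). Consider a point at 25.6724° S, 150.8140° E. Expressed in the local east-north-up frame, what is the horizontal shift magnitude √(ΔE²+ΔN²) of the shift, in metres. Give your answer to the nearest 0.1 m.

506.4 m

The local east axis at (φ, λ) is (−sin λ, cos λ, 0), so ΔE = −sin(150.8140°)·(-366) + cos(150.8140°)·(-306) = 445.63 m.
The local north axis is (−sin φ cos λ, −sin φ sin λ, cos φ), giving ΔN = 138.430 − 64.646 + 166.738 = 240.52 m.
Horizontal magnitude = √(ΔE² + ΔN²) = √(445.63² + 240.52²) = 506.40 m.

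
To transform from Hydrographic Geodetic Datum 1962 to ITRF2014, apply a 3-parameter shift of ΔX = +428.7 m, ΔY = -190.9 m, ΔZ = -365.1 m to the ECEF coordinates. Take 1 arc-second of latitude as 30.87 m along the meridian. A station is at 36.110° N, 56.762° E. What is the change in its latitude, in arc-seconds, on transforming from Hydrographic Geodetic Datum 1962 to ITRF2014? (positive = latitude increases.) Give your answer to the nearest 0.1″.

sin φ = 0.589337, cos φ = 0.807887, sin λ = 0.836401, cos λ = 0.548118.
North component: ΔN = −sin φ cos λ·ΔX − sin φ sin λ·ΔY + cos φ·ΔZ = −(0.589337)(0.548118)(428.7) − (0.589337)(0.836401)(-190.9) + (0.807887)(-365.1) = -339.34 m.
1° of latitude spans 3600 × 30.87 = 111132 m, so Δφ = -339.34 / 111132 × 3600 = -10.993″.

Δφ = -11.0″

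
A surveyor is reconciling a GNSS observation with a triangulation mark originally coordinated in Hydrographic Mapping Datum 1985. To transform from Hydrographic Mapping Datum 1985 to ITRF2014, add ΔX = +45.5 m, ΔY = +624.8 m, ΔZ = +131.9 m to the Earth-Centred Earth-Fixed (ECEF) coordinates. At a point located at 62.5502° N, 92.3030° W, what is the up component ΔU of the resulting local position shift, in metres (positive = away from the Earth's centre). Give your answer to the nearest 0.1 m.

ΔU = -171.6 m

The local up (radial) axis is (cos φ cos λ, cos φ sin λ, sin φ), giving ΔU = -0.843 − 287.782 + 117.050 = -171.58 m.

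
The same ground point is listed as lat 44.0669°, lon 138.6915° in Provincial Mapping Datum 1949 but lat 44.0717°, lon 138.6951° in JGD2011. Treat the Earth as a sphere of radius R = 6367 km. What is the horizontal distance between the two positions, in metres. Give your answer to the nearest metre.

Δφ = 44.0717° − 44.0669° = +0.0048°; Δλ = 138.6951° − 138.6915° = +0.0036°.
1° along a meridian = πR/180 = 111125 m.
ΔN = Δφ × 111125 = 533.4 m; ΔE = Δλ × 111125 × cos(44.0669°) = +0.0036 × 111125 × 0.718528 = 287.4 m.
Distance = √(ΔE² + ΔN²) = √(287.4² + 533.4²) = 605.9 m.

606 m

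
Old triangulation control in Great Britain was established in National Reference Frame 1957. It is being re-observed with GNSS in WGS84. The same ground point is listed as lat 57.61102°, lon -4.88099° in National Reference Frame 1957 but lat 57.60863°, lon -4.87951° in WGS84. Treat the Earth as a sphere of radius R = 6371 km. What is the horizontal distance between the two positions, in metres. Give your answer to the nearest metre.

280 m

Δφ = 57.60863° − 57.61102° = -0.00239°; Δλ = -4.87951° − -4.88099° = +0.00148°.
1° along a meridian = πR/180 = 111195 m.
ΔN = Δφ × 111195 = -265.8 m; ΔE = Δλ × 111195 × cos(57.61102°) = +0.00148 × 111195 × 0.535664 = 88.2 m.
Distance = √(ΔE² + ΔN²) = √(88.2² + (-265.8)²) = 280.0 m.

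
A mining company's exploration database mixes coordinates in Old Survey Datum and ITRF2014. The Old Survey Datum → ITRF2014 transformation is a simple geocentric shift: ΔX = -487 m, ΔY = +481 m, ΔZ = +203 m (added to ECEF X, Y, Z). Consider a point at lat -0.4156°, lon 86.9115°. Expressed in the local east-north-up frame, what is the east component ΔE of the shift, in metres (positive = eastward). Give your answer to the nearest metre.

ΔE = 512 m

The local east axis at (φ, λ) is (−sin λ, cos λ, 0), so ΔE = −sin(86.9115°)·(-487) + cos(86.9115°)·481 = 512.21 m.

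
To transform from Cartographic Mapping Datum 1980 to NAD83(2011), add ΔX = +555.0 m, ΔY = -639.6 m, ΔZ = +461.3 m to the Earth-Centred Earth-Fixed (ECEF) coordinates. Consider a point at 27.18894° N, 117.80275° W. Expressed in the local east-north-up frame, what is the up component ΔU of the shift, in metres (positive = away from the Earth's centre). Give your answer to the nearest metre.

ΔU = 484 m

At φ = 27.18894°, λ = -117.80275°: sin φ = 0.456926, cos φ = 0.889505, sin λ = -0.884559, cos λ = -0.466429.
ΔU = cos φ cos λ·ΔX + cos φ sin λ·ΔY + sin φ·ΔZ = (0.889505)(-0.466429)(555.0) + (0.889505)(-0.884559)(-639.6) + (0.456926)(461.3) = 483.77 m.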